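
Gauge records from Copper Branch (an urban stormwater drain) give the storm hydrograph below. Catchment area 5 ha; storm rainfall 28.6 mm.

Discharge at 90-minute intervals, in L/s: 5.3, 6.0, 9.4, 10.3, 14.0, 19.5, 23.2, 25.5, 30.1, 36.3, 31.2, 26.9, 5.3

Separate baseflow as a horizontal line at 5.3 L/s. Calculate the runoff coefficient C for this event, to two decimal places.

C ≈ 0.66

ΣQ_DR = 174.1 L/s; V = ΣQ_DR·Δt = 9.401 × 10^5 L.
Runoff depth d = V / A = 18.80 mm.
C = d / P = 18.80 / 28.6 = 0.66.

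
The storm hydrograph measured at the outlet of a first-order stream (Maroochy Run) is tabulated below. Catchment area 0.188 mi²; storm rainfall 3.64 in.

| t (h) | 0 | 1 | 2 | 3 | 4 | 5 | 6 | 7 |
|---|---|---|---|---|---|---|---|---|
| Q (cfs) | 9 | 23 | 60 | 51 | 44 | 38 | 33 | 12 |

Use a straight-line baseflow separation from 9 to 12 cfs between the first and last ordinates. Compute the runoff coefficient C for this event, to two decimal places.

C ≈ 0.42

ΣQ_DR = 186.0 cfs; V = ΣQ_DR·Δt = 6.696 × 10^5 ft³.
Runoff depth d = V / A = 1.533 in.
C = d / P = 1.533 / 3.64 = 0.42.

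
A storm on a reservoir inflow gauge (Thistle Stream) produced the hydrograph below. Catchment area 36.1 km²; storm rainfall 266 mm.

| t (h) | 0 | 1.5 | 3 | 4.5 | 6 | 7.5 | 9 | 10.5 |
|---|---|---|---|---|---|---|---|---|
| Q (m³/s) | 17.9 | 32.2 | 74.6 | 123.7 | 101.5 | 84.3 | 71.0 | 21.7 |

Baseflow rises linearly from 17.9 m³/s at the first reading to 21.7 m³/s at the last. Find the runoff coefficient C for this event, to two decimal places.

ΣQ_DR = 368.5 m³/s; V = ΣQ_DR·Δt = 1.990 × 10^6 m³.
Runoff depth d = V / A = 55.12 mm.
C = d / P = 55.12 / 266 = 0.21.

C ≈ 0.21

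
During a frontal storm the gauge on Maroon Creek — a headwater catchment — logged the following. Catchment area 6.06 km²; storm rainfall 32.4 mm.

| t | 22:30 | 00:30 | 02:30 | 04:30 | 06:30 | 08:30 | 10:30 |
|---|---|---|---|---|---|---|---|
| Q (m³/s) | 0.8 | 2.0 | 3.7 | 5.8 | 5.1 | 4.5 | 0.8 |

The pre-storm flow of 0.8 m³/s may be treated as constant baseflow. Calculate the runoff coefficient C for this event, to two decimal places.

C ≈ 0.63

ΣQ_DR = 17.10 m³/s; V = ΣQ_DR·Δt = 1.231 × 10^5 m³.
Runoff depth d = V / A = 20.32 mm.
C = d / P = 20.32 / 32.4 = 0.63.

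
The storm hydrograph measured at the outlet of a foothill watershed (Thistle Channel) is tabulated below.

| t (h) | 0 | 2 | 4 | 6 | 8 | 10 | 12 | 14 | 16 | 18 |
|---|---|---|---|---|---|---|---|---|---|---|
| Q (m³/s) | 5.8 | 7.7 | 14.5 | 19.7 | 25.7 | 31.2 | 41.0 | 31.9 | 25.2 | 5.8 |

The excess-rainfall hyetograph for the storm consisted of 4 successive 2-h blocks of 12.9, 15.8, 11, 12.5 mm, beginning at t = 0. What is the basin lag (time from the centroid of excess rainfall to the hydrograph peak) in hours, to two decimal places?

t_L ≈ 8.11 h

Centroid of excess rainfall: t_c = Σ P_i·t̄_i / ΣP_i = 3.8851 h (block centres at 1, 3, 5, 7 h).
Hydrograph peak occurs at t = 12 h, so basin lag t_L = 12 − 3.8851 = 8.11 h.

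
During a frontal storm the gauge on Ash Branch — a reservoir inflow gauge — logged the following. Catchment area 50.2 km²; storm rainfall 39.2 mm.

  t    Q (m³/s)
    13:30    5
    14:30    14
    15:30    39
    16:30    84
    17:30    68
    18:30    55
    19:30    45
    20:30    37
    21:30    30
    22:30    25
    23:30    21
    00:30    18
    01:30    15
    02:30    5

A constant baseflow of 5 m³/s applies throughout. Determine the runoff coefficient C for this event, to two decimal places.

C ≈ 0.72

ΣQ_DR = 391.0 m³/s; V = ΣQ_DR·Δt = 1.408 × 10^6 m³.
Runoff depth d = V / A = 28.04 mm.
C = d / P = 28.04 / 39.2 = 0.72.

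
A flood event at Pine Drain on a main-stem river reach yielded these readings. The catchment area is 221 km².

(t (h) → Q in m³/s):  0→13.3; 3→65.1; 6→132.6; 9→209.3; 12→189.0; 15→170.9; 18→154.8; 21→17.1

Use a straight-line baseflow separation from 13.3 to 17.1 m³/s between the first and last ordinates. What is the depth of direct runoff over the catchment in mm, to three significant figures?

Direct runoff: 0.00, 51.26, 118.21, 194.37, 173.53, 154.89, 138.24, 0.00 m³/s; ΣQ_DR = 830.5 m³/s.
V = ΣQ_DR · Δt = 830.5 × 10800 s = 8.969 × 10^6 m³.
Over A = 221 km², depth = V / A = 40.6 mm.

d ≈ 40.6 mm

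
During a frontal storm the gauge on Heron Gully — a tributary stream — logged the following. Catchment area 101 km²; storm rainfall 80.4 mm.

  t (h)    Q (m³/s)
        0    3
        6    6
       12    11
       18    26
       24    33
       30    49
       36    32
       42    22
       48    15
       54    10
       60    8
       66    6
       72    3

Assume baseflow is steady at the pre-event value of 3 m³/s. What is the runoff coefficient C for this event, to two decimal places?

C ≈ 0.49

ΣQ_DR = 185.0 m³/s; V = ΣQ_DR·Δt = 3.996 × 10^6 m³.
Runoff depth d = V / A = 39.56 mm.
C = d / P = 39.56 / 80.4 = 0.49.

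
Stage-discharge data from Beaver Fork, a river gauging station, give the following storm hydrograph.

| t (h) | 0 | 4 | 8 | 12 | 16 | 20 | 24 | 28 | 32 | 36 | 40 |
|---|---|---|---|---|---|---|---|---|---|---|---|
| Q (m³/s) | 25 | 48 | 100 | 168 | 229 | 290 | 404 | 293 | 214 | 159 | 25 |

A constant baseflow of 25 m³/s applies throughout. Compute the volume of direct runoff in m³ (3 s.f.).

V ≈ 2.42 × 10^7 m³

Direct-runoff ordinates (Q − Q_b): 0.0, 23.0, 75.0, 143.0, 204.0, 265.0, 379.0, 268.0, 189.0, 134.0, 0.0 m³/s.
ΣQ_DR = 1680 m³/s.
With Δt = 4 h = 14400 s, V = ΣQ_DR · Δt = 1680 × 14400 = 2.42 × 10^7 m³.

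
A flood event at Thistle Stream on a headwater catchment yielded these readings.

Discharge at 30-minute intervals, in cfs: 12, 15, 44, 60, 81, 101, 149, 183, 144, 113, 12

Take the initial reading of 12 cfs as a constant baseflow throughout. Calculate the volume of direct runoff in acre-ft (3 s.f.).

V ≈ 32.3 acre-ft

Direct-runoff ordinates (Q − Q_b): 0.0, 3.0, 32.0, 48.0, 69.0, 89.0, 137.0, 171.0, 132.0, 101.0, 0.0 cfs.
ΣQ_DR = 782.0 cfs.
With Δt = 0.5 h = 1800 s, V = ΣQ_DR · Δt = 782.0 × 1800 = 1.41 × 10^6 ft³ = 32.3 acre-ft.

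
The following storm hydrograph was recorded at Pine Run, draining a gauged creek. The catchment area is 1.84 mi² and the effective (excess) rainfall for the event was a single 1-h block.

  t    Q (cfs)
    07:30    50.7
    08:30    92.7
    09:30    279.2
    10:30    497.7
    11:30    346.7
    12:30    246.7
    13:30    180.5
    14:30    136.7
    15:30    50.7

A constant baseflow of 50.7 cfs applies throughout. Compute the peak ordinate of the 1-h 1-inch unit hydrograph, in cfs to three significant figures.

Direct runoff: 0.0, 42.0, 228.5, 447.0, 296.0, 196.0, 129.8, 86.0, 0.0 cfs; ΣQ_DR = 1425 cfs, peak = 447.0 cfs.
Runoff depth d = ΣQ_DR·Δt / A = 1425 × 3600 / (1.84 mi²) = 1.200 in.
The 1-inch UH is the DRH scaled by (1 in)/d, so U_p = 447.0 × 1/1.200 = 372 cfs.

U_p ≈ 372 cfs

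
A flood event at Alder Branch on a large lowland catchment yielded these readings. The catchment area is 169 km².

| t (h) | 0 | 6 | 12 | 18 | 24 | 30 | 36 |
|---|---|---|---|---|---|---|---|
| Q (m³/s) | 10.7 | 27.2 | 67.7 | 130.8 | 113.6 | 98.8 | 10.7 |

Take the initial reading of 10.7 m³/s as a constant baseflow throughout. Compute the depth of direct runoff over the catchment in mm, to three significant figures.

d ≈ 49.2 mm

Direct runoff: 0.0, 16.5, 57.0, 120.1, 102.9, 88.1, 0.0 m³/s; ΣQ_DR = 384.6 m³/s.
V = ΣQ_DR · Δt = 384.6 × 21600 s = 8.307 × 10^6 m³.
Over A = 169 km², depth = V / A = 49.2 mm.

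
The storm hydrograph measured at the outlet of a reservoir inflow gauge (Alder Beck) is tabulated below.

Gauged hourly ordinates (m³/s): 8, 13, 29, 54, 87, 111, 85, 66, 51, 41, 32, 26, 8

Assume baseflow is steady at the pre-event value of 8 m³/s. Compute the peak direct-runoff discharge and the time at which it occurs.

Subtracting baseflow gives direct-runoff ordinates: 0.0, 5.0, 21.0, 46.0, 79.0, 103.0, 77.0, 58.0, 43.0, 33.0, 24.0, 18.0, 0.0 m³/s.
The maximum is 103.0 m³/s, occurring at the reading for t = 5 h.

Q_p = 103.0 m³/s at t = 5 h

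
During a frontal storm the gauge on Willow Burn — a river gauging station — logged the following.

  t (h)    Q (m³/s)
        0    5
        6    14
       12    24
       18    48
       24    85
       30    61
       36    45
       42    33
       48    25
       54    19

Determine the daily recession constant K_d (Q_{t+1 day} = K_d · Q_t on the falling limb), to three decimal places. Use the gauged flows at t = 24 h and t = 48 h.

K_d ≈ 0.294

Between t = 24 h and t = 48 h the flow falls from 85 to 25 m³/s over 4×6 h = 24 h.
Per-interval ratio K = (25/85)^(1/4) = 0.7364; K_d = K^(24/6) = 0.294.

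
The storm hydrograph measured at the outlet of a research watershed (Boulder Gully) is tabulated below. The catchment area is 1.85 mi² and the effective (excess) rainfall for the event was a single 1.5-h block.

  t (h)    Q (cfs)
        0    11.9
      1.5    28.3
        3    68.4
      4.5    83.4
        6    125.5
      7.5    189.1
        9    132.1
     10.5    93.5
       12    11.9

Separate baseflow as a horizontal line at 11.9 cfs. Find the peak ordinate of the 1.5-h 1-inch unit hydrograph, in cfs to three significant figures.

Direct runoff: 0.0, 16.4, 56.5, 71.5, 113.6, 177.2, 120.2, 81.6, 0.0 cfs; ΣQ_DR = 637.0 cfs, peak = 177.2 cfs.
Runoff depth d = ΣQ_DR·Δt / A = 637.0 × 5400 / (1.85 mi²) = 0.8003 in.
The 1-inch UH is the DRH scaled by (1 in)/d, so U_p = 177.2 × 1/0.8003 = 221 cfs.

U_p ≈ 221 cfs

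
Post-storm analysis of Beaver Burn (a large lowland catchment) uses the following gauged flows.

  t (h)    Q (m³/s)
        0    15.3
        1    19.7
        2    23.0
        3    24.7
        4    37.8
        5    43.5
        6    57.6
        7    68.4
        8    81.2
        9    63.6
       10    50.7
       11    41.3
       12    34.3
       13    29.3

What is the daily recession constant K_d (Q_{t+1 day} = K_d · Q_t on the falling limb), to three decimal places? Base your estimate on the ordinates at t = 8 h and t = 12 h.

K_d ≈ 0.006

Between t = 8 h and t = 12 h the flow falls from 81.2 to 34.3 m³/s over 4×1 h = 4 h.
Per-interval ratio K = (34.3/81.2)^(1/4) = 0.8062; K_d = K^(24/1) = 0.006.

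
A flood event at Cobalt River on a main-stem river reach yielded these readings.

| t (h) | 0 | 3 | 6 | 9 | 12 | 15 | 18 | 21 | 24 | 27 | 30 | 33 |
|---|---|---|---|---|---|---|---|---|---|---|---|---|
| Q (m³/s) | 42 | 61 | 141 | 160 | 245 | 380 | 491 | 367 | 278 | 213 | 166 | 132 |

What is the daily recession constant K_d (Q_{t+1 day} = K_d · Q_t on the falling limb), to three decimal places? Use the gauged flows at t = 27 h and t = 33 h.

K_d ≈ 0.147

Between t = 27 h and t = 33 h the flow falls from 213 to 132 m³/s over 2×3 h = 6 h.
Per-interval ratio K = (132/213)^(1/2) = 0.7872; K_d = K^(24/3) = 0.147.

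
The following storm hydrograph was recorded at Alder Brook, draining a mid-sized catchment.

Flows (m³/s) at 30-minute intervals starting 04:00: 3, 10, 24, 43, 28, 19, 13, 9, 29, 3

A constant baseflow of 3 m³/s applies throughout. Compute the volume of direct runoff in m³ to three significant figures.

V ≈ 2.72 × 10^5 m³

Direct-runoff ordinates (Q − Q_b): 0.0, 7.0, 21.0, 40.0, 25.0, 16.0, 10.0, 6.0, 26.0, 0.0 m³/s.
ΣQ_DR = 151.0 m³/s.
With Δt = 0.5 h = 1800 s, V = ΣQ_DR · Δt = 151.0 × 1800 = 2.72 × 10^5 m³.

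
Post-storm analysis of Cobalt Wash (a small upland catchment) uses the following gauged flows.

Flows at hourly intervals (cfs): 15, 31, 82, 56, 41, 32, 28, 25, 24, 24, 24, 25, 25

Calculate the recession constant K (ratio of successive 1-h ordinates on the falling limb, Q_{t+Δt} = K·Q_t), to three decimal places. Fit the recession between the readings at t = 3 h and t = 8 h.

Using the recession-limb readings at t = 3 h and t = 8 h: Q falls from 56 to 24 cfs over 5 intervals.
K = (Q₂/Q₁)^(1/5) = (24/56)^(1/5) = 0.844.

K ≈ 0.844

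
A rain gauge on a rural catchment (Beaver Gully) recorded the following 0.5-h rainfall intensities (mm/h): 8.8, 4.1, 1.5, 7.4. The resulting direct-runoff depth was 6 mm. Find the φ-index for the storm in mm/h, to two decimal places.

Only the 3 blocks with intensity above φ contribute runoff: 8.8, 4.1, 7.4 mm/h.
Σ(I−φ)·Δt = d  ⇒  (8.8+4.1+7.4 − 3φ)·0.5 = 6
φ = (20.30 − 6/0.5) / 3 = 2.77 mm/h.

φ ≈ 2.77 mm/h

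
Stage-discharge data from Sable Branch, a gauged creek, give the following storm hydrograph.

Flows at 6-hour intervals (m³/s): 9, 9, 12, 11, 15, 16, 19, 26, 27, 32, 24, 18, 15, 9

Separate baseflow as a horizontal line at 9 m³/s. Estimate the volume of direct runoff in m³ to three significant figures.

Direct-runoff ordinates (Q − Q_b): 0.0, 0.0, 3.0, 2.0, 6.0, 7.0, 10.0, 17.0, 18.0, 23.0, 15.0, 9.0, 6.0, 0.0 m³/s.
ΣQ_DR = 116.0 m³/s.
With Δt = 6 h = 21600 s, V = ΣQ_DR · Δt = 116.0 × 21600 = 2.51 × 10^6 m³.

V ≈ 2.51 × 10^6 m³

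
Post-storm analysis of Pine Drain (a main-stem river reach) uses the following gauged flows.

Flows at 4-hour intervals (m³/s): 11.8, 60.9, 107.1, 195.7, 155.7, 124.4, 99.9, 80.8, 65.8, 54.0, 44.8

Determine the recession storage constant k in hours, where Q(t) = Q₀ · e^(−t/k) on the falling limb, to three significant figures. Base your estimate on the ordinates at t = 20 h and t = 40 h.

On the falling limb, Q drops from 124.4 to 44.8 m³/s between t = 20 h and t = 40 h (Δt = 20 h).
k = −Δt / ln(Q₂/Q₁) = −20 / ln(44.8/124.4) = 19.6 h.

k ≈ 19.6 h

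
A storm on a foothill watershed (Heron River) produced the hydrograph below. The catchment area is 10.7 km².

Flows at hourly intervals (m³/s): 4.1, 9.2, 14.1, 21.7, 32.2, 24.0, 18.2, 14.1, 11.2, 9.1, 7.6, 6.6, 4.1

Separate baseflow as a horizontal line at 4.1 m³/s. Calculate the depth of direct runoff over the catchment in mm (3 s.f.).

d ≈ 41.3 mm

Direct runoff: 0.0, 5.1, 10.0, 17.6, 28.1, 19.9, 14.1, 10.0, 7.1, 5.0, 3.5, 2.5, 0.0 m³/s; ΣQ_DR = 122.9 m³/s.
V = ΣQ_DR · Δt = 122.9 × 3600 s = 4.424 × 10^5 m³.
Over A = 10.7 km², depth = V / A = 41.3 mm.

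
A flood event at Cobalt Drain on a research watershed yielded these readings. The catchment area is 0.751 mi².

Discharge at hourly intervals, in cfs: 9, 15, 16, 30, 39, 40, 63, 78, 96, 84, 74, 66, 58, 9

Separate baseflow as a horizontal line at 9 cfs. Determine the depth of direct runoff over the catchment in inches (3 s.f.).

d ≈ 1.14 in

Direct runoff: 0.0, 6.0, 7.0, 21.0, 30.0, 31.0, 54.0, 69.0, 87.0, 75.0, 65.0, 57.0, 49.0, 0.0 cfs; ΣQ_DR = 551.0 cfs.
V = ΣQ_DR · Δt = 551.0 × 3600 s = 1.984 × 10^6 ft³.
Over A = 0.751 mi², depth = V / A = 1.14 in.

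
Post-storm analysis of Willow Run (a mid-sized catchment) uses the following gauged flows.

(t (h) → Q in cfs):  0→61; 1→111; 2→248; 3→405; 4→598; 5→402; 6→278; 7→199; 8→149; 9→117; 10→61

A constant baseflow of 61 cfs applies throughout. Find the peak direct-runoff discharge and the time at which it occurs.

Subtracting baseflow gives direct-runoff ordinates: 0.0, 50.0, 187.0, 344.0, 537.0, 341.0, 217.0, 138.0, 88.0, 56.0, 0.0 cfs.
The maximum is 537.0 cfs, occurring at the reading for t = 4 h.

Q_p = 537.0 cfs at t = 4 h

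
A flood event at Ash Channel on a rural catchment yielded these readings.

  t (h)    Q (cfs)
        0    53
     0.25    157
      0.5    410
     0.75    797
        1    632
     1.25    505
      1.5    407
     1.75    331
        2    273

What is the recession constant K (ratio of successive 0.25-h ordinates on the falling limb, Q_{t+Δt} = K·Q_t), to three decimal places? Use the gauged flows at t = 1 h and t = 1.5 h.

K ≈ 0.802

Using the recession-limb readings at t = 1 h and t = 1.5 h: Q falls from 632 to 407 cfs over 2 intervals.
K = (Q₂/Q₁)^(1/2) = (407/632)^(1/2) = 0.802.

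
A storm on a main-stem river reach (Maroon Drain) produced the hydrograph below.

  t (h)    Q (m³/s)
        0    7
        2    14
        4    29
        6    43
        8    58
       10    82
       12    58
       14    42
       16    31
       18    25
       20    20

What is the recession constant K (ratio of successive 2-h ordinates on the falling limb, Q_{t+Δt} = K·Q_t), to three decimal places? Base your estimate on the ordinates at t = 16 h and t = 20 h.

Using the recession-limb readings at t = 16 h and t = 20 h: Q falls from 31 to 20 m³/s over 2 intervals.
K = (Q₂/Q₁)^(1/2) = (20/31)^(1/2) = 0.803.

K ≈ 0.803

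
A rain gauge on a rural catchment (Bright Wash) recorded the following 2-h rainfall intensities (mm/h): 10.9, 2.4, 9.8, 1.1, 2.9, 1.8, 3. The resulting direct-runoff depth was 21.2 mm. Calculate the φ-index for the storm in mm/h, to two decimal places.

φ ≈ 5.05 mm/h

Only the 2 blocks with intensity above φ contribute runoff: 10.9, 9.8 mm/h.
Σ(I−φ)·Δt = d  ⇒  (10.9+9.8 − 2φ)·2 = 21.2
φ = (20.70 − 21.2/2) / 2 = 5.05 mm/h.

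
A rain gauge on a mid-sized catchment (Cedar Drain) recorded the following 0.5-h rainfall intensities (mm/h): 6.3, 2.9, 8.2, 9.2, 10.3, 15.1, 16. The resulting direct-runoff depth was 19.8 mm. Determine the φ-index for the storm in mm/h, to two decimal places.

φ ≈ 4.25 mm/h

Only the 6 blocks with intensity above φ contribute runoff: 6.3, 8.2, 9.2, 10.3, 15.1, 16 mm/h.
Σ(I−φ)·Δt = d  ⇒  (6.3+8.2+9.2+10.3+15.1+16 − 6φ)·0.5 = 19.8
φ = (65.10 − 19.8/0.5) / 6 = 4.25 mm/h.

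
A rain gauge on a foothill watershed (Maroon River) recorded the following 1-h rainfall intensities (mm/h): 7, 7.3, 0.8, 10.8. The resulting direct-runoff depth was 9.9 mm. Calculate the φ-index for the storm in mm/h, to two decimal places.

Only the 3 blocks with intensity above φ contribute runoff: 7, 7.3, 10.8 mm/h.
Σ(I−φ)·Δt = d  ⇒  (7+7.3+10.8 − 3φ)·1 = 9.9
φ = (25.10 − 9.9/1) / 3 = 5.07 mm/h.

φ ≈ 5.07 mm/h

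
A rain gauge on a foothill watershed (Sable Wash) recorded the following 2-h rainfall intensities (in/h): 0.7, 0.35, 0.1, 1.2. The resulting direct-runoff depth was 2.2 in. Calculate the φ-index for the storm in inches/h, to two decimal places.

φ ≈ 0.40 in/h

Only the 2 blocks with intensity above φ contribute runoff: 0.7, 1.2 in/h.
Σ(I−φ)·Δt = d  ⇒  (0.7+1.2 − 2φ)·2 = 2.2
φ = (1.900 − 2.2/2) / 2 = 0.40 in/h.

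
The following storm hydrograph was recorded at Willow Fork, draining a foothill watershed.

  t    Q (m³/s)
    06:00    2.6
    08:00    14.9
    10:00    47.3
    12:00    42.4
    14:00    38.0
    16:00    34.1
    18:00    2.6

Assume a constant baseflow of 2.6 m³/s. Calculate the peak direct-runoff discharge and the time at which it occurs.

Q_p = 44.7 m³/s at t = 10:00

Subtracting baseflow gives direct-runoff ordinates: 0.0, 12.3, 44.7, 39.8, 35.4, 31.5, 0.0 m³/s.
The maximum is 44.7 m³/s, occurring at the reading for t = 10:00.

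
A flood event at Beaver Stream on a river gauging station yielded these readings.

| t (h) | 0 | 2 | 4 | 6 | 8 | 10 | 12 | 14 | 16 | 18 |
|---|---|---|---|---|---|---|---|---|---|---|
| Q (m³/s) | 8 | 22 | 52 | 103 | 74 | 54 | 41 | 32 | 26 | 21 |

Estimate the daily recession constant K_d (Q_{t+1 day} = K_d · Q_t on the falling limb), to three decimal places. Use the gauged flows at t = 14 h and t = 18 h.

Between t = 14 h and t = 18 h the flow falls from 32 to 21 m³/s over 2×2 h = 4 h.
Per-interval ratio K = (21/32)^(1/2) = 0.8101; K_d = K^(24/2) = 0.080.

K_d ≈ 0.080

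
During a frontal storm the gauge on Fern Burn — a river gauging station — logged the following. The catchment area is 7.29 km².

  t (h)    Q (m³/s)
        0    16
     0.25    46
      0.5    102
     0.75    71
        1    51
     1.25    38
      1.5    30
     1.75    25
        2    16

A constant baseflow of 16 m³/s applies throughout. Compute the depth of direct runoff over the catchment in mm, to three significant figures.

Direct runoff: 0.0, 30.0, 86.0, 55.0, 35.0, 22.0, 14.0, 9.0, 0.0 m³/s; ΣQ_DR = 251.0 m³/s.
V = ΣQ_DR · Δt = 251.0 × 900 s = 2.259 × 10^5 m³.
Over A = 7.29 km², depth = V / A = 31.0 mm.

d ≈ 31.0 mm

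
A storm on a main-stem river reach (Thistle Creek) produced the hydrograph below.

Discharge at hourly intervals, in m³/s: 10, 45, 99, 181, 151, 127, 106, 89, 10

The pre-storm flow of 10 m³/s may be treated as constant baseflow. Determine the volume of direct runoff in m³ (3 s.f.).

Direct-runoff ordinates (Q − Q_b): 0.0, 35.0, 89.0, 171.0, 141.0, 117.0, 96.0, 79.0, 0.0 m³/s.
ΣQ_DR = 728.0 m³/s.
With Δt = 1 h = 3600 s, V = ΣQ_DR · Δt = 728.0 × 3600 = 2.62 × 10^6 m³.

V ≈ 2.62 × 10^6 m³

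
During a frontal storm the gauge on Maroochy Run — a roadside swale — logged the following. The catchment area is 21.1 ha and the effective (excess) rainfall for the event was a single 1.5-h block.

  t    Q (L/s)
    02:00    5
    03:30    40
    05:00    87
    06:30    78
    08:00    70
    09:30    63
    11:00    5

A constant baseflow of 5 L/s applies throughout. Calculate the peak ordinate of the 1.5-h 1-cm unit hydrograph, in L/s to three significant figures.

Direct runoff: 0.0, 35.0, 82.0, 73.0, 65.0, 58.0, 0.0 L/s; ΣQ_DR = 313.0 L/s, peak = 82.0 L/s.
Runoff depth d = ΣQ_DR·Δt / A = 313.0 × 5400 / (21.1 ha) = 8.010 mm.
The 1-cm UH is the DRH scaled by (10 mm)/d, so U_p = 82.0 × 10/8.010 = 102 L/s.

U_p ≈ 102 L/s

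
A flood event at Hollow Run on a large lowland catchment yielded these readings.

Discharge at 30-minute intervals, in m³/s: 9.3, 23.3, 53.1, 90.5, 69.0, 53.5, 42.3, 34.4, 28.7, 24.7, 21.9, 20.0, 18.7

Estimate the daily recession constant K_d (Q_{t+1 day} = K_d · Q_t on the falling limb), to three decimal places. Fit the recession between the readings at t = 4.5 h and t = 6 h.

Between t = 4.5 h and t = 6 h the flow falls from 24.7 to 18.7 m³/s over 3×0.5 h = 1.5 h.
Per-interval ratio K = (18.7/24.7)^(1/3) = 0.9114; K_d = K^(24/0.5) = 0.012.

K_d ≈ 0.012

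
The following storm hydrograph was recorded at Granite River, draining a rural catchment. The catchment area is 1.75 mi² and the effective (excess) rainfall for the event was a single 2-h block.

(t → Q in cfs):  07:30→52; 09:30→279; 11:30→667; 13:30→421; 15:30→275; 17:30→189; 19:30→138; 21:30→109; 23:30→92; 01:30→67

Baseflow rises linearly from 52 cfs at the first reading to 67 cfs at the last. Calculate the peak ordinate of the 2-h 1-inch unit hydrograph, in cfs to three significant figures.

U_p ≈ 204 cfs

Direct runoff: 0.00, 225.33, 611.67, 364.00, 216.33, 128.67, 76.00, 45.33, 26.67, 0.00 cfs; ΣQ_DR = 1694 cfs, peak = 611.67 cfs.
Runoff depth d = ΣQ_DR·Δt / A = 1694 × 7200 / (1.75 mi²) = 3.000 in.
The 1-inch UH is the DRH scaled by (1 in)/d, so U_p = 611.67 × 1/3.000 = 204 cfs.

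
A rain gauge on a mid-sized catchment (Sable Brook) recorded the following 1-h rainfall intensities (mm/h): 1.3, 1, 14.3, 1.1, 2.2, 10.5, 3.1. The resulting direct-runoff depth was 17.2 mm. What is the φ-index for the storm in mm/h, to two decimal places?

φ ≈ 3.80 mm/h

Only the 2 blocks with intensity above φ contribute runoff: 14.3, 10.5 mm/h.
Σ(I−φ)·Δt = d  ⇒  (14.3+10.5 − 2φ)·1 = 17.2
φ = (24.80 − 17.2/1) / 2 = 3.80 mm/h.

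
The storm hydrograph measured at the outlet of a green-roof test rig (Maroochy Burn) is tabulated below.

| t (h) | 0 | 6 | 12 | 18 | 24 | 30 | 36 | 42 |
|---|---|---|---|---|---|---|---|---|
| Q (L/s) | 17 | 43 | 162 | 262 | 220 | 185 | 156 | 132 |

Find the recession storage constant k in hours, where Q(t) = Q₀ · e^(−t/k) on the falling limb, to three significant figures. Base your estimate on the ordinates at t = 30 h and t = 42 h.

On the falling limb, Q drops from 185 to 132 L/s between t = 30 h and t = 42 h (Δt = 12 h).
k = −Δt / ln(Q₂/Q₁) = −12 / ln(132/185) = 35.5 h.

k ≈ 35.5 h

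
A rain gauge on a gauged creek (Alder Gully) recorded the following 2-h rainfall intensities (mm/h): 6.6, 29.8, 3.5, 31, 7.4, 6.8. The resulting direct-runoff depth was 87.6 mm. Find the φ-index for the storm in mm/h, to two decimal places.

Only the 2 blocks with intensity above φ contribute runoff: 29.8, 31 mm/h.
Σ(I−φ)·Δt = d  ⇒  (29.8+31 − 2φ)·2 = 87.6
φ = (60.80 − 87.6/2) / 2 = 8.50 mm/h.

φ ≈ 8.50 mm/h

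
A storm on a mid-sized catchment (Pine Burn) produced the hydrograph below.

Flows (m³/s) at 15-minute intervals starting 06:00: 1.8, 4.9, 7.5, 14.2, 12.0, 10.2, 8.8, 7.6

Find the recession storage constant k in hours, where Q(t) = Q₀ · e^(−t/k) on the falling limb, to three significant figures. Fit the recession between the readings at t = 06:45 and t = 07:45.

k ≈ 1.60 h

On the falling limb, Q drops from 14.2 to 7.6 m³/s between t = 06:45 and t = 07:45 (Δt = 1 h).
k = −Δt / ln(Q₂/Q₁) = −1 / ln(7.6/14.2) = 1.60 h.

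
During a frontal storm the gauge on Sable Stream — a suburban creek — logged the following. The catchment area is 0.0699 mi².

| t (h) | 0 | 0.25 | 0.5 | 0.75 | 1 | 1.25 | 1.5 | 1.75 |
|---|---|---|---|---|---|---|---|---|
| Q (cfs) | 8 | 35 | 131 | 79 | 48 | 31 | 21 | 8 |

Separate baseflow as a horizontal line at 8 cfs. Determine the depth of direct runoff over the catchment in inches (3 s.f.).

Direct runoff: 0.0, 27.0, 123.0, 71.0, 40.0, 23.0, 13.0, 0.0 cfs; ΣQ_DR = 297.0 cfs.
V = ΣQ_DR · Δt = 297.0 × 900 s = 2.673 × 10^5 ft³.
Over A = 0.0699 mi², depth = V / A = 1.65 in.

d ≈ 1.65 in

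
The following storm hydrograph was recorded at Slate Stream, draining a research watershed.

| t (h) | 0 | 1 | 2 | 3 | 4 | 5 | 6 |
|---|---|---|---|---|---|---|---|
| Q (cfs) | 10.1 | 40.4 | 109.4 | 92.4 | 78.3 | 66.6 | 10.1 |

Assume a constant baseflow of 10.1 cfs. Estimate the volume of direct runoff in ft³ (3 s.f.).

Direct-runoff ordinates (Q − Q_b): 0.0, 30.3, 99.3, 82.3, 68.2, 56.5, 0.0 cfs.
ΣQ_DR = 336.6 cfs.
With Δt = 1 h = 3600 s, V = ΣQ_DR · Δt = 336.6 × 3600 = 1.21 × 10^6 ft³.

V ≈ 1.21 × 10^6 ft³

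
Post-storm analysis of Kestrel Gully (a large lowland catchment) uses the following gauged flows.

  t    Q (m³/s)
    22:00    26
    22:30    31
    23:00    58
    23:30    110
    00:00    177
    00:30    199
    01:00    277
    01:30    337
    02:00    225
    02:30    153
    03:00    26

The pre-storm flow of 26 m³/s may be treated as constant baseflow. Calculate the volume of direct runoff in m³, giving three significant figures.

Direct-runoff ordinates (Q − Q_b): 0.0, 5.0, 32.0, 84.0, 151.0, 173.0, 251.0, 311.0, 199.0, 127.0, 0.0 m³/s.
ΣQ_DR = 1333 m³/s.
With Δt = 0.5 h = 1800 s, V = ΣQ_DR · Δt = 1333 × 1800 = 2.40 × 10^6 m³.

V ≈ 2.40 × 10^6 m³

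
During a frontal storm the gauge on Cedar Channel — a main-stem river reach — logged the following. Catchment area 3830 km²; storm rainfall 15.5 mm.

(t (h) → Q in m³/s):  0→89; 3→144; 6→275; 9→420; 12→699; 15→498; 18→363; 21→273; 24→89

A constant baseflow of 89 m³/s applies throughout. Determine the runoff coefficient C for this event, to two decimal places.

C ≈ 0.37

ΣQ_DR = 2049 m³/s; V = ΣQ_DR·Δt = 2.213 × 10^7 m³.
Runoff depth d = V / A = 5.778 mm.
C = d / P = 5.778 / 15.5 = 0.37.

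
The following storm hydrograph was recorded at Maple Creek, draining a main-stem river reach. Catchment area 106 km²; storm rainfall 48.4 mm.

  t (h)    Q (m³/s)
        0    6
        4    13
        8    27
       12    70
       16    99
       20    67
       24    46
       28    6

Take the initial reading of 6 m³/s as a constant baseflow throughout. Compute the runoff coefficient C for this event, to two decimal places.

C ≈ 0.80

ΣQ_DR = 286.0 m³/s; V = ΣQ_DR·Δt = 4.118 × 10^6 m³.
Runoff depth d = V / A = 38.85 mm.
C = d / P = 38.85 / 48.4 = 0.80.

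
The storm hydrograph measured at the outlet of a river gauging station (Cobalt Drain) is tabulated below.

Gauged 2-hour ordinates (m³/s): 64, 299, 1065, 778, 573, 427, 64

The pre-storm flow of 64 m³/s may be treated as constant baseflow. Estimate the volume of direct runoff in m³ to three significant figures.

V ≈ 2.03 × 10^7 m³

Direct-runoff ordinates (Q − Q_b): 0.0, 235.0, 1001.0, 714.0, 509.0, 363.0, 0.0 m³/s.
ΣQ_DR = 2822 m³/s.
With Δt = 2 h = 7200 s, V = ΣQ_DR · Δt = 2822 × 7200 = 2.03 × 10^7 m³.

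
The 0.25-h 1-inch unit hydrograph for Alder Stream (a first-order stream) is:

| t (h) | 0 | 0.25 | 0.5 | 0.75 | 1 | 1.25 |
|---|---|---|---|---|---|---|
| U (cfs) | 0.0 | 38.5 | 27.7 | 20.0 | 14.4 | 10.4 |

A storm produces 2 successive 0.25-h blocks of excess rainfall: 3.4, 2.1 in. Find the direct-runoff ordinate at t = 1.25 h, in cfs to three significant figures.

Q ≈ 65.6 cfs

By discrete convolution, Q_j = Σ (P_i / 1 in) · U_{j−i}.
At t = 1.25 h (j=5): Q = (3.4/1)·10.4 + (2.1/1)·14.4 = 65.6 cfs.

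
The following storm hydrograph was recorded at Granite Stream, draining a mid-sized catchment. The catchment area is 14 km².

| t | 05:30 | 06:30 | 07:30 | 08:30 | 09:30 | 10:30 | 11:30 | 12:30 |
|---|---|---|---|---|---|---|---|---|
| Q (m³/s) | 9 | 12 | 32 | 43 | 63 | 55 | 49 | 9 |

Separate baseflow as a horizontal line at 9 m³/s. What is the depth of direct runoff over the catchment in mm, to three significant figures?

Direct runoff: 0.0, 3.0, 23.0, 34.0, 54.0, 46.0, 40.0, 0.0 m³/s; ΣQ_DR = 200.0 m³/s.
V = ΣQ_DR · Δt = 200.0 × 3600 s = 7.200 × 10^5 m³.
Over A = 14 km², depth = V / A = 51.4 mm.

d ≈ 51.4 mm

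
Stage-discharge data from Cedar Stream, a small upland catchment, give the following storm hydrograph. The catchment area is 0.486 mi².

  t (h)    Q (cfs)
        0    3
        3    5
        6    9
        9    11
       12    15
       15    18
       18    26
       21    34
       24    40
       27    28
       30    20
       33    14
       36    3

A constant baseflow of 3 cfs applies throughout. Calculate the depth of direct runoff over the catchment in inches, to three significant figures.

Direct runoff: 0.0, 2.0, 6.0, 8.0, 12.0, 15.0, 23.0, 31.0, 37.0, 25.0, 17.0, 11.0, 0.0 cfs; ΣQ_DR = 187.0 cfs.
V = ΣQ_DR · Δt = 187.0 × 10800 s = 2.020 × 10^6 ft³.
Over A = 0.486 mi², depth = V / A = 1.79 in.

d ≈ 1.79 in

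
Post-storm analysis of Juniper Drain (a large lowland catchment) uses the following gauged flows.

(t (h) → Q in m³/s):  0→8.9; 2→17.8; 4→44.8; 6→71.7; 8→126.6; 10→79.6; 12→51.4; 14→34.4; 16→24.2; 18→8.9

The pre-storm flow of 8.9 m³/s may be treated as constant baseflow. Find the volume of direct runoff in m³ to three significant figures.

V ≈ 2.73 × 10^6 m³

Direct-runoff ordinates (Q − Q_b): 0.0, 8.9, 35.9, 62.8, 117.7, 70.7, 42.5, 25.5, 15.3, 0.0 m³/s.
ΣQ_DR = 379.3 m³/s.
With Δt = 2 h = 7200 s, V = ΣQ_DR · Δt = 379.3 × 7200 = 2.73 × 10^6 m³.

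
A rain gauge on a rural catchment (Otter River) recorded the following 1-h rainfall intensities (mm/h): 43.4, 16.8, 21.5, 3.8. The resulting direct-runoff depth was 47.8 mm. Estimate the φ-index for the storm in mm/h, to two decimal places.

Only the 3 blocks with intensity above φ contribute runoff: 43.4, 16.8, 21.5 mm/h.
Σ(I−φ)·Δt = d  ⇒  (43.4+16.8+21.5 − 3φ)·1 = 47.8
φ = (81.70 − 47.8/1) / 3 = 11.30 mm/h.

φ ≈ 11.30 mm/h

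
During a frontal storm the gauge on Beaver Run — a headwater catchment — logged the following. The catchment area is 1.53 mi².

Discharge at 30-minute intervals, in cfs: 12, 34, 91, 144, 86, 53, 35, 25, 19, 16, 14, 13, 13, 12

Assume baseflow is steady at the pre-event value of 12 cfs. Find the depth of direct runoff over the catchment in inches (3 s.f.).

Direct runoff: 0.0, 22.0, 79.0, 132.0, 74.0, 41.0, 23.0, 13.0, 7.0, 4.0, 2.0, 1.0, 1.0, 0.0 cfs; ΣQ_DR = 399.0 cfs.
V = ΣQ_DR · Δt = 399.0 × 1800 s = 7.182 × 10^5 ft³.
Over A = 1.53 mi², depth = V / A = 0.202 in.

d ≈ 0.202 in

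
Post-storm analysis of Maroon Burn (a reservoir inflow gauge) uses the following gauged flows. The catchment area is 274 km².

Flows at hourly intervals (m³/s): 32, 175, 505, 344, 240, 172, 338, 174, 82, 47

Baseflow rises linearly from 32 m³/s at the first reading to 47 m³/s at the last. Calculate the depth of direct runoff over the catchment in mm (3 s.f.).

d ≈ 22.5 mm

Direct runoff: 0.00, 141.33, 469.67, 307.00, 201.33, 131.67, 296.00, 130.33, 36.67, 0.00 m³/s; ΣQ_DR = 1714 m³/s.
V = ΣQ_DR · Δt = 1714 × 3600 s = 6.170 × 10^6 m³.
Over A = 274 km², depth = V / A = 22.5 mm.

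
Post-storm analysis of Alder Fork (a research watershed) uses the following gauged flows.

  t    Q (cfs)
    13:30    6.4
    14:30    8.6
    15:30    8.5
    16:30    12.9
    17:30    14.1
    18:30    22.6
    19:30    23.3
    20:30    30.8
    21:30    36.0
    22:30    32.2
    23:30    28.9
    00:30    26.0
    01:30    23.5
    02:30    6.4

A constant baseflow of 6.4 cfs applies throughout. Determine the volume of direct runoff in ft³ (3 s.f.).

V ≈ 6.86 × 10^5 ft³

Direct-runoff ordinates (Q − Q_b): 0.0, 2.2, 2.1, 6.5, 7.7, 16.2, 16.9, 24.4, 29.6, 25.8, 22.5, 19.6, 17.1, 0.0 cfs.
ΣQ_DR = 190.6 cfs.
With Δt = 1 h = 3600 s, V = ΣQ_DR · Δt = 190.6 × 3600 = 6.86 × 10^5 ft³.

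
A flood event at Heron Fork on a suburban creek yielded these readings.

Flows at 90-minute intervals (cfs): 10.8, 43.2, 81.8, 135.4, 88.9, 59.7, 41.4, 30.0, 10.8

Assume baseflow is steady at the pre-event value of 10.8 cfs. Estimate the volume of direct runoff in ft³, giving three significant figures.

Direct-runoff ordinates (Q − Q_b): 0.0, 32.4, 71.0, 124.6, 78.1, 48.9, 30.6, 19.2, 0.0 cfs.
ΣQ_DR = 404.8 cfs.
With Δt = 1.5 h = 5400 s, V = ΣQ_DR · Δt = 404.8 × 5400 = 2.19 × 10^6 ft³.

V ≈ 2.19 × 10^6 ft³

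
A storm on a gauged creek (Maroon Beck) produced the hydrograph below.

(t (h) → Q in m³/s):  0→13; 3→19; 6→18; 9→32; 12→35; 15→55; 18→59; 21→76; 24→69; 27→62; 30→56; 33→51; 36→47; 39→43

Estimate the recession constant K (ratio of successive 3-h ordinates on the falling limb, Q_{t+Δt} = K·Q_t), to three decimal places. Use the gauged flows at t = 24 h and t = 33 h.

K ≈ 0.904

Using the recession-limb readings at t = 24 h and t = 33 h: Q falls from 69 to 51 m³/s over 3 intervals.
K = (Q₂/Q₁)^(1/3) = (51/69)^(1/3) = 0.904.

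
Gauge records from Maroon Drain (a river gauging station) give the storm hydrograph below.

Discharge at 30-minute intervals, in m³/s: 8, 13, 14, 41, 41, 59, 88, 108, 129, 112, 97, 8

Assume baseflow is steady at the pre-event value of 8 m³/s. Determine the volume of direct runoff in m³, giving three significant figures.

V ≈ 1.12 × 10^6 m³

Direct-runoff ordinates (Q − Q_b): 0.0, 5.0, 6.0, 33.0, 33.0, 51.0, 80.0, 100.0, 121.0, 104.0, 89.0, 0.0 m³/s.
ΣQ_DR = 622.0 m³/s.
With Δt = 0.5 h = 1800 s, V = ΣQ_DR · Δt = 622.0 × 1800 = 1.12 × 10^6 m³.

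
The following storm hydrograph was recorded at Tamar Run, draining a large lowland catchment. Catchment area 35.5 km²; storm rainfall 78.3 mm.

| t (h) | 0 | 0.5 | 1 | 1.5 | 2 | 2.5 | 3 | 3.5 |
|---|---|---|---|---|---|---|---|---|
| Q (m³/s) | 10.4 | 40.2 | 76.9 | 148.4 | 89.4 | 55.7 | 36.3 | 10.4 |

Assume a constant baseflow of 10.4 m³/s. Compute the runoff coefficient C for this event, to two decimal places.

ΣQ_DR = 384.5 m³/s; V = ΣQ_DR·Δt = 6.921 × 10^5 m³.
Runoff depth d = V / A = 19.50 mm.
C = d / P = 19.50 / 78.3 = 0.25.

C ≈ 0.25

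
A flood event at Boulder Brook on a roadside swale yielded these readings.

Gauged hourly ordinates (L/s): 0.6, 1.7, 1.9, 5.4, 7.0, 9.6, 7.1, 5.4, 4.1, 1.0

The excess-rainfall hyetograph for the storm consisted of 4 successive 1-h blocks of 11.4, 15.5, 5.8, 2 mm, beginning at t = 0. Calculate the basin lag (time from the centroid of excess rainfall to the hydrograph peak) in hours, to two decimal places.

Centroid of excess rainfall: t_c = Σ P_i·t̄_i / ΣP_i = 1.4539 h (block centres at 0.5, 1.5, 2.5, 3.5 h).
Hydrograph peak occurs at t = 5 h, so basin lag t_L = 5 − 1.4539 = 3.55 h.

t_L ≈ 3.55 h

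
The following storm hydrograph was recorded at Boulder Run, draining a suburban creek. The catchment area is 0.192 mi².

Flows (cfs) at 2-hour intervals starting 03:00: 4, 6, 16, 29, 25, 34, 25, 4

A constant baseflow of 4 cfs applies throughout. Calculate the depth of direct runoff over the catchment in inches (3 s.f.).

Direct runoff: 0.0, 2.0, 12.0, 25.0, 21.0, 30.0, 21.0, 0.0 cfs; ΣQ_DR = 111.0 cfs.
V = ΣQ_DR · Δt = 111.0 × 7200 s = 7.992 × 10^5 ft³.
Over A = 0.192 mi², depth = V / A = 1.79 in.

d ≈ 1.79 in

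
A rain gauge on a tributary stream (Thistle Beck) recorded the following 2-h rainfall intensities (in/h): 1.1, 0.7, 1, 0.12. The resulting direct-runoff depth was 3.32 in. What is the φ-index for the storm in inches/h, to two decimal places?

φ ≈ 0.38 in/h

Only the 3 blocks with intensity above φ contribute runoff: 1.1, 0.7, 1 in/h.
Σ(I−φ)·Δt = d  ⇒  (1.1+0.7+1 − 3φ)·2 = 3.32
φ = (2.800 − 3.32/2) / 3 = 0.38 in/h.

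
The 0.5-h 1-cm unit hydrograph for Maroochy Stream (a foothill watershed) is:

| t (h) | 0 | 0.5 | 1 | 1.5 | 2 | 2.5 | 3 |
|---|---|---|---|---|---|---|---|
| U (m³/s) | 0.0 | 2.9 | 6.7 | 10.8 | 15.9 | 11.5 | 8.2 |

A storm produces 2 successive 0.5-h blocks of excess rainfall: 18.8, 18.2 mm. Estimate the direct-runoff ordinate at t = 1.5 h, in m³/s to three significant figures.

Q ≈ 32.5 m³/s

By discrete convolution, Q_j = Σ (P_i / 10 mm) · U_{j−i}.
At t = 1.5 h (j=3): Q = (18.8/10)·10.8 + (18.2/10)·6.7 = 32.5 m³/s.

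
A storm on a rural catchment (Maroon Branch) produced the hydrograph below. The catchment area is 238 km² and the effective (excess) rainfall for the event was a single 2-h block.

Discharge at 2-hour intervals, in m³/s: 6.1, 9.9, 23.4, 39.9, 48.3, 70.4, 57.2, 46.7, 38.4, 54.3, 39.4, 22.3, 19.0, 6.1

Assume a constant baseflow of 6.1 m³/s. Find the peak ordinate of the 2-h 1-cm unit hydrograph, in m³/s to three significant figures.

U_p ≈ 53.7 m³/s

Direct runoff: 0.0, 3.8, 17.3, 33.8, 42.2, 64.3, 51.1, 40.6, 32.3, 48.2, 33.3, 16.2, 12.9, 0.0 m³/s; ΣQ_DR = 396.0 m³/s, peak = 64.3 m³/s.
Runoff depth d = ΣQ_DR·Δt / A = 396.0 × 7200 / (238 km²) = 11.98 mm.
The 1-cm UH is the DRH scaled by (10 mm)/d, so U_p = 64.3 × 10/11.98 = 53.7 m³/s.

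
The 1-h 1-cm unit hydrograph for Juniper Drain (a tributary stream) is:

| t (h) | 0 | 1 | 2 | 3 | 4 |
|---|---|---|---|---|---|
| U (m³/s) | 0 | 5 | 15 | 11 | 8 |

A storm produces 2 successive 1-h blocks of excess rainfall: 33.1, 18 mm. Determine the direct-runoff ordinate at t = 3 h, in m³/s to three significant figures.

By discrete convolution, Q_j = Σ (P_i / 10 mm) · U_{j−i}.
At t = 3 h (j=3): Q = (33.1/10)·11 + (18/10)·15 = 63.4 m³/s.

Q ≈ 63.4 m³/s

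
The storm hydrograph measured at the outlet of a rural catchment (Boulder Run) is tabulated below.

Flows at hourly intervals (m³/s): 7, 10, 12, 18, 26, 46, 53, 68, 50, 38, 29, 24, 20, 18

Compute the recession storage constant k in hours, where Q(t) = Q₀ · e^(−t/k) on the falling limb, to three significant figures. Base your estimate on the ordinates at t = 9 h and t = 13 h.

On the falling limb, Q drops from 38 to 18 m³/s between t = 9 h and t = 13 h (Δt = 4 h).
k = −Δt / ln(Q₂/Q₁) = −4 / ln(18/38) = 5.35 h.

k ≈ 5.35 h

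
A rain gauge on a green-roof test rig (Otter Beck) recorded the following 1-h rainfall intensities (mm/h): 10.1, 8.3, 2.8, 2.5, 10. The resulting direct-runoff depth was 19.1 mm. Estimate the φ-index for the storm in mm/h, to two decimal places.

φ ≈ 3.10 mm/h

Only the 3 blocks with intensity above φ contribute runoff: 10.1, 8.3, 10 mm/h.
Σ(I−φ)·Δt = d  ⇒  (10.1+8.3+10 − 3φ)·1 = 19.1
φ = (28.40 − 19.1/1) / 3 = 3.10 mm/h.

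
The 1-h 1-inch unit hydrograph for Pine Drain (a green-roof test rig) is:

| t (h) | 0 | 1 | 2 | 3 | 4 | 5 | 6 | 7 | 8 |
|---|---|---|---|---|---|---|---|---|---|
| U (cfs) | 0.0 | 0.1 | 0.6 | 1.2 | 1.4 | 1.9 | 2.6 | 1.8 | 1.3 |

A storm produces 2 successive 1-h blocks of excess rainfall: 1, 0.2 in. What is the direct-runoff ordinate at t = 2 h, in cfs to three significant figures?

By discrete convolution, Q_j = Σ (P_i / 1 in) · U_{j−i}.
At t = 2 h (j=2): Q = (1/1)·0.6 + (0.2/1)·0.1 = 0.620 cfs.

Q ≈ 0.620 cfs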